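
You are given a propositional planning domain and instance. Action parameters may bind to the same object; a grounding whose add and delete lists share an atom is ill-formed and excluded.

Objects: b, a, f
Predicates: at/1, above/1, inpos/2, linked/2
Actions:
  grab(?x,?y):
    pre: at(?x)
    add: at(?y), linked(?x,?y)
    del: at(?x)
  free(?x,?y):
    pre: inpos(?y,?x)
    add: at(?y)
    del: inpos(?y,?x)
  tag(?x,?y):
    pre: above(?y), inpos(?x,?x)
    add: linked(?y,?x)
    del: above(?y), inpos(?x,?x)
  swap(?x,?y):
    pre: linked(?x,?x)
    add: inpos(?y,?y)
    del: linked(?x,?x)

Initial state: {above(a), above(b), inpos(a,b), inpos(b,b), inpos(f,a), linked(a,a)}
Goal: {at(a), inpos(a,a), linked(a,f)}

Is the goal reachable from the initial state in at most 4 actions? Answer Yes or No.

Yes

1. free(b,a)  →  {above(a), above(b), at(a), inpos(b,b), inpos(f,a), linked(a,a)}
2. grab(a,f)  →  {above(a), above(b), at(f), inpos(b,b), inpos(f,a), linked(a,a), linked(a,f)}
3. grab(f,a)  →  {above(a), above(b), at(a), inpos(b,b), inpos(f,a), linked(a,a), linked(a,f), linked(f,a)}
4. swap(a,a)  →  {above(a), above(b), at(a), inpos(a,a), inpos(b,b), inpos(f,a), linked(a,f), linked(f,a)}
optimal plan length = 4; 4 ≤ 4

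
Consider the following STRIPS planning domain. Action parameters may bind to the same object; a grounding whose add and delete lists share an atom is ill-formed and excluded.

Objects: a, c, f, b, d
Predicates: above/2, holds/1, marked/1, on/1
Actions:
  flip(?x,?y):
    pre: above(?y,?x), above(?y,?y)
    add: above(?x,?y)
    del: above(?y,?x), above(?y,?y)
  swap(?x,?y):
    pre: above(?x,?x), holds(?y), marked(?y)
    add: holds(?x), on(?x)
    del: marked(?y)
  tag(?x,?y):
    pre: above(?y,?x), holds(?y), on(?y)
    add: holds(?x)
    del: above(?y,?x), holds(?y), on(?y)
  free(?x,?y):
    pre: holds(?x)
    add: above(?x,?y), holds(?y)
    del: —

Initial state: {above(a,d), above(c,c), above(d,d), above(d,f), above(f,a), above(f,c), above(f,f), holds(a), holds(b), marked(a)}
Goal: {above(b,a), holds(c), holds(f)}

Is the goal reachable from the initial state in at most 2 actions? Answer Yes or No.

1. swap(c,a)  →  {above(a,d), above(c,c), above(d,d), above(d,f), above(f,a), above(f,c), above(f,f), holds(a), holds(b), holds(c), on(c)}
2. free(a,f)  →  {above(a,d), above(a,f), above(c,c), above(d,d), above(d,f), above(f,a), above(f,c), above(f,f), holds(a), holds(b), holds(c), holds(f), on(c)}
3. free(b,a)  →  {above(a,d), above(a,f), above(b,a), above(c,c), above(d,d), above(d,f), above(f,a), above(f,c), above(f,f), holds(a), holds(b), holds(c), holds(f), on(c)}
optimal plan length = 3; 3 > 2

No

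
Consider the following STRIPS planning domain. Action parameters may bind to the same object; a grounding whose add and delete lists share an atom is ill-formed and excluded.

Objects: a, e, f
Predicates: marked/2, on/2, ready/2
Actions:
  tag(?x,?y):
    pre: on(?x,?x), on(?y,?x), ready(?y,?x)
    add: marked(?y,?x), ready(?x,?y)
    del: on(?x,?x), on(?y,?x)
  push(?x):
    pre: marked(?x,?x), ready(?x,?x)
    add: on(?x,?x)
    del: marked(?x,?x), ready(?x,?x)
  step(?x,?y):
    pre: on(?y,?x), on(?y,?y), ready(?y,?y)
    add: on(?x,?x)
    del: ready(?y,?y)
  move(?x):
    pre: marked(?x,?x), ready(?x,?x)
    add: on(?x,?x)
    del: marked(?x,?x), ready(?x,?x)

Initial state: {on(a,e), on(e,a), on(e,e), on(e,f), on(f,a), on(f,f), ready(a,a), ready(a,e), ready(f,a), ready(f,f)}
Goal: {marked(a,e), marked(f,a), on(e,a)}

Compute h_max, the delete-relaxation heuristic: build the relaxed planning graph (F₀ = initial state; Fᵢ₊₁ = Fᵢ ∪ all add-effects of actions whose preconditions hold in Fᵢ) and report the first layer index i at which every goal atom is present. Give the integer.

F0 = init (10 atoms)
F1 = F0 ∪ {marked(a,e), marked(f,f), on(a,a), ready(e,a)}  (14 atoms)
F2 = F1 ∪ {marked(a,a), marked(e,a), marked(f,a), ready(a,f)}  (18 atoms)
goal ⊆ F2  ⇒  h_max = 2

2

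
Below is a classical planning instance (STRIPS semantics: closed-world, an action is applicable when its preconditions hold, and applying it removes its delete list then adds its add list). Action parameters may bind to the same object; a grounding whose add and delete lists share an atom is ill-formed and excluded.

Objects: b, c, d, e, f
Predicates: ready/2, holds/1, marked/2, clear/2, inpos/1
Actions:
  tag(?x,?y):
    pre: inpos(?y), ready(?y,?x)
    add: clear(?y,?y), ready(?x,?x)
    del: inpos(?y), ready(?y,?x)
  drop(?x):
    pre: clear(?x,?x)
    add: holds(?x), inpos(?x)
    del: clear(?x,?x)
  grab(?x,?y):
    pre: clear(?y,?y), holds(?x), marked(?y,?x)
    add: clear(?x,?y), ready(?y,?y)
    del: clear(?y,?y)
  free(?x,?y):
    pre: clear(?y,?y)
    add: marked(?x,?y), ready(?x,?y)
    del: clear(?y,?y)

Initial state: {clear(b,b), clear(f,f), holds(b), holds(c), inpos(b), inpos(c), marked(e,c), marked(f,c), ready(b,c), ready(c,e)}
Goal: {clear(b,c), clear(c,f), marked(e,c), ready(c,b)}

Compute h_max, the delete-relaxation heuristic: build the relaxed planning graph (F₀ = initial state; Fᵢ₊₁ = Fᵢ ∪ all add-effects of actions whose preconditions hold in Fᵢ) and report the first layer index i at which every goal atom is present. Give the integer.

F0 = init (10 atoms)
F1 = F0 ∪ {clear(c,c), clear(c,f), holds(f), inpos(f), marked(b,b), marked(b,f), marked(c,b), marked(c,f), marked(d,b), marked(d,f), marked(e,b), marked(e,f), marked(f,b), marked(f,f), ready(b,b), ready(b,f), ready(c,b), ready(c,c), ready(c,f), ready(d,b), ready(d,f), ready(e,b), ready(e,e), ready(e,f), ready(f,b), ready(f,f)}  (36 atoms)
F2 = F1 ∪ {clear(b,c), clear(b,f), clear(f,b), clear(f,c), marked(b,c), marked(c,c), marked(d,c), ready(d,c), ready(e,c), ready(f,c)}  (46 atoms)
goal ⊆ F2  ⇒  h_max = 2

2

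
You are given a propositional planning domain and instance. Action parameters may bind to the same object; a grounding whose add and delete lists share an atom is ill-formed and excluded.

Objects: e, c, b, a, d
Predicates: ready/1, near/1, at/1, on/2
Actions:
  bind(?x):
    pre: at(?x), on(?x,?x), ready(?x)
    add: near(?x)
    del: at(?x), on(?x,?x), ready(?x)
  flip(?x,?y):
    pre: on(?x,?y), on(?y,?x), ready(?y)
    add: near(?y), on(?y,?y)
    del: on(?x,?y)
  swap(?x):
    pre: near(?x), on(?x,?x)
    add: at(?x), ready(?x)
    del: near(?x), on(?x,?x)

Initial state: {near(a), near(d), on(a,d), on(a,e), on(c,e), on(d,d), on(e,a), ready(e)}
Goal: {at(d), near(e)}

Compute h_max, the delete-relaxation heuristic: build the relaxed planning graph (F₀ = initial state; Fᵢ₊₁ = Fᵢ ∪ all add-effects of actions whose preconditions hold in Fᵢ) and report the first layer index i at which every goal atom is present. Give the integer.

F0 = init (8 atoms)
F1 = F0 ∪ {at(d), near(e), on(e,e), ready(d)}  (12 atoms)
goal ⊆ F1  ⇒  h_max = 1

1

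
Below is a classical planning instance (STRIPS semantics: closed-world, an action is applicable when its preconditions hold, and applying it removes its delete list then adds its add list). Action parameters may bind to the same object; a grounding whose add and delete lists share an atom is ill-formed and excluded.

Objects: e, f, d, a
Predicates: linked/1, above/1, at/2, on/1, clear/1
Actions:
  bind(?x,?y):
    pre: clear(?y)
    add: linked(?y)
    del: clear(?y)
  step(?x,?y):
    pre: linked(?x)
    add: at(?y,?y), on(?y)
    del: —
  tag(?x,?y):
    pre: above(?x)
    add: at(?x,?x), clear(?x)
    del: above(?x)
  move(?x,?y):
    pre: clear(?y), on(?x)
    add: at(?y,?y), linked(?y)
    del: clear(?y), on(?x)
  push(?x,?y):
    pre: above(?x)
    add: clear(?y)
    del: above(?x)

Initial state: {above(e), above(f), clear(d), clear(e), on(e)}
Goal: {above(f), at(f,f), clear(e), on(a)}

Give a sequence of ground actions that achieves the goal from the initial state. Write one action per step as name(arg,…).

bind(e,d); step(d,f); step(d,a)

1. bind(e,d)  →  {above(e), above(f), clear(e), linked(d), on(e)}
2. step(d,f)  →  {above(e), above(f), at(f,f), clear(e), linked(d), on(e), on(f)}
3. step(d,a)  →  {above(e), above(f), at(a,a), at(f,f), clear(e), linked(d), on(a), on(e), on(f)}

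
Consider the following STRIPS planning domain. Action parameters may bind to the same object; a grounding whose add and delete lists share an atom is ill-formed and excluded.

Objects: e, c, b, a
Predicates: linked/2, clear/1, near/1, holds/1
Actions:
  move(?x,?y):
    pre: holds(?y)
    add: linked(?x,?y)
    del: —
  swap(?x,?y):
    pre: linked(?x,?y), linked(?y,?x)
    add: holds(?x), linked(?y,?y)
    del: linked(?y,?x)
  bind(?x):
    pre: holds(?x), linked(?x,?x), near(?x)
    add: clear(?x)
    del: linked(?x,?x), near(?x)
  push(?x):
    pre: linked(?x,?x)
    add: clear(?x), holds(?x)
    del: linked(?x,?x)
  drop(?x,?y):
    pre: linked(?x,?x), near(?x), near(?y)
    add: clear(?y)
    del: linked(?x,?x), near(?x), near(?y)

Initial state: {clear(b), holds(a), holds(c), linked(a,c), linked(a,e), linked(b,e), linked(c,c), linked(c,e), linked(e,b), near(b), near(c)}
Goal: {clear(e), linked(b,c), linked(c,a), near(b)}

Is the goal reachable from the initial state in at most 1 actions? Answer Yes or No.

No

1. move(c,a)  →  {clear(b), holds(a), holds(c), linked(a,c), linked(a,e), linked(b,e), linked(c,a), linked(c,c), linked(c,e), linked(e,b), near(b), near(c)}
2. move(b,c)  →  {clear(b), holds(a), holds(c), linked(a,c), linked(a,e), linked(b,c), linked(b,e), linked(c,a), linked(c,c), linked(c,e), linked(e,b), near(b), near(c)}
3. swap(b,e)  →  {clear(b), holds(a), holds(b), holds(c), linked(a,c), linked(a,e), linked(b,c), linked(b,e), linked(c,a), linked(c,c), linked(c,e), linked(e,e), near(b), near(c)}
4. push(e)  →  {clear(b), clear(e), holds(a), holds(b), holds(c), holds(e), linked(a,c), linked(a,e), linked(b,c), linked(b,e), linked(c,a), linked(c,c), linked(c,e), near(b), near(c)}
optimal plan length = 4; 4 > 1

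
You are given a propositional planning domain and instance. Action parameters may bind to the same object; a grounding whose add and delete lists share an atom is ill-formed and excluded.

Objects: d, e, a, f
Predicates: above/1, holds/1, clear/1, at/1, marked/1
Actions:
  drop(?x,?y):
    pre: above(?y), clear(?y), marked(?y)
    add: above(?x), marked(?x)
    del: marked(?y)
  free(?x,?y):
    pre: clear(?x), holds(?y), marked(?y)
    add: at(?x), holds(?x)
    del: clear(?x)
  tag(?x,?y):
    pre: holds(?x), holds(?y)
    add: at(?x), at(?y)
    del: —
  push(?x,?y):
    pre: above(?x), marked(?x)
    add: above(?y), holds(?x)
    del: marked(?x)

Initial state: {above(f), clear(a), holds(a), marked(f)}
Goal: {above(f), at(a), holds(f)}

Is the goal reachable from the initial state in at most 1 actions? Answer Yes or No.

No

1. tag(a,a)  →  {above(f), at(a), clear(a), holds(a), marked(f)}
2. push(f,d)  →  {above(d), above(f), at(a), clear(a), holds(a), holds(f)}
optimal plan length = 2; 2 > 1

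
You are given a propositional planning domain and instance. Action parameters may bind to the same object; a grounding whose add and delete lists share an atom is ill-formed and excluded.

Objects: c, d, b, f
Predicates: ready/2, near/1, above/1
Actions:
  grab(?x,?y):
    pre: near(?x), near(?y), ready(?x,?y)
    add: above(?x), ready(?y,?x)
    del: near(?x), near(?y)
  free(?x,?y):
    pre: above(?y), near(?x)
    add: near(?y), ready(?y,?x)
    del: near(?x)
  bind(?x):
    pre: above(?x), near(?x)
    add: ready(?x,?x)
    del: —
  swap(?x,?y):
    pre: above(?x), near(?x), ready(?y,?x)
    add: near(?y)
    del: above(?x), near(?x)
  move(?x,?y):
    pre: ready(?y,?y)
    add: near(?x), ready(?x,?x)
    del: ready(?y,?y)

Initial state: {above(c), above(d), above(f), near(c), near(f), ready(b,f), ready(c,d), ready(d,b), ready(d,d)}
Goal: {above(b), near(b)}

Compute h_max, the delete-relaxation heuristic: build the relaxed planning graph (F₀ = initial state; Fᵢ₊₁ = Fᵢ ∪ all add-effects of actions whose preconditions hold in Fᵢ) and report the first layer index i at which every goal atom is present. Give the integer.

2

F0 = init (9 atoms)
F1 = F0 ∪ {near(b), near(d), ready(b,b), ready(c,c), ready(c,f), ready(d,c), ready(d,f), ready(f,c), ready(f,f)}  (18 atoms)
F2 = F1 ∪ {above(b), ready(b,d), ready(c,b), ready(f,b), ready(f,d)}  (23 atoms)
goal ⊆ F2  ⇒  h_max = 2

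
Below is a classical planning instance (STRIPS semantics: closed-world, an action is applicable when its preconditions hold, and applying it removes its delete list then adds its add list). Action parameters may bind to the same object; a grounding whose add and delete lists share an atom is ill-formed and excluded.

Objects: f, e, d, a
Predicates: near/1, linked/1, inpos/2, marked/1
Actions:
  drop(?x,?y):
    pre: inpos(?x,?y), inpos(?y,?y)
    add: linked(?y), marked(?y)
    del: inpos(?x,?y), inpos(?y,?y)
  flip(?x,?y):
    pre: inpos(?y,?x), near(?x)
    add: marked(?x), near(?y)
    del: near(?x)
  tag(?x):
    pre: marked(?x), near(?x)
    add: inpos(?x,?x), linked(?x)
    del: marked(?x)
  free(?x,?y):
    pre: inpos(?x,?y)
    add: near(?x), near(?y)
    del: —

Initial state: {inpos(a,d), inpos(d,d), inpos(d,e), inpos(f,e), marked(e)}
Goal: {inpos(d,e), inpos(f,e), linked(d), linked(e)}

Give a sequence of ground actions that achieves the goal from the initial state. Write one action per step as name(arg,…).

1. drop(d,d)  →  {inpos(a,d), inpos(d,e), inpos(f,e), linked(d), marked(d), marked(e)}
2. free(f,e)  →  {inpos(a,d), inpos(d,e), inpos(f,e), linked(d), marked(d), marked(e), near(e), near(f)}
3. tag(e)  →  {inpos(a,d), inpos(d,e), inpos(e,e), inpos(f,e), linked(d), linked(e), marked(d), near(e), near(f)}

drop(d,d); free(f,e); tag(e)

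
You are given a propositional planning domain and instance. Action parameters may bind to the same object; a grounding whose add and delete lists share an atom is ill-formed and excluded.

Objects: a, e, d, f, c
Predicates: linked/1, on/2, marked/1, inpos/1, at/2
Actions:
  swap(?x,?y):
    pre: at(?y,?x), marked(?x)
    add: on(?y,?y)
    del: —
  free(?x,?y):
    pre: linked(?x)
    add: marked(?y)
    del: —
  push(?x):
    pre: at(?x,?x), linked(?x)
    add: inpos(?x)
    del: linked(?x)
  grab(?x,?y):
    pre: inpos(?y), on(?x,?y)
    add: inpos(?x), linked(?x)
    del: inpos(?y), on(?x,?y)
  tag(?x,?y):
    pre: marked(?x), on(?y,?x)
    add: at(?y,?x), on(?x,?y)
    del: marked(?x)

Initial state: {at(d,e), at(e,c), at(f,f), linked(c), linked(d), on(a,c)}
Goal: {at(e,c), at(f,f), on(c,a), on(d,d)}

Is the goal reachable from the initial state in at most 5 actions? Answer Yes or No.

Yes

1. free(d,e)  →  {at(d,e), at(e,c), at(f,f), linked(c), linked(d), marked(e), on(a,c)}
2. swap(e,d)  →  {at(d,e), at(e,c), at(f,f), linked(c), linked(d), marked(e), on(a,c), on(d,d)}
3. free(d,c)  →  {at(d,e), at(e,c), at(f,f), linked(c), linked(d), marked(c), marked(e), on(a,c), on(d,d)}
4. tag(c,a)  →  {at(a,c), at(d,e), at(e,c), at(f,f), linked(c), linked(d), marked(e), on(a,c), on(c,a), on(d,d)}
optimal plan length = 4; 4 ≤ 5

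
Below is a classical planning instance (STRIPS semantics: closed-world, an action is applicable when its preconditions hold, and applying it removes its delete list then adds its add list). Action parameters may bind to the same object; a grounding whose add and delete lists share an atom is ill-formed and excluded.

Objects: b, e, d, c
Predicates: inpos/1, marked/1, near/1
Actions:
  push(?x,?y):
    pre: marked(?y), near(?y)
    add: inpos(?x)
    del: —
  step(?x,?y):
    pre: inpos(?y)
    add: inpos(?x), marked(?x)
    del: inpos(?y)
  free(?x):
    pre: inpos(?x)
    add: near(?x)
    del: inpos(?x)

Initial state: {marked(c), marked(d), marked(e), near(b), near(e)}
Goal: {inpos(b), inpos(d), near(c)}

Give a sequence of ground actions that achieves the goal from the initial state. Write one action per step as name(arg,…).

1. push(b,e)  →  {inpos(b), marked(c), marked(d), marked(e), near(b), near(e)}
2. push(d,e)  →  {inpos(b), inpos(d), marked(c), marked(d), marked(e), near(b), near(e)}
3. push(c,e)  →  {inpos(b), inpos(c), inpos(d), marked(c), marked(d), marked(e), near(b), near(e)}
4. free(c)  →  {inpos(b), inpos(d), marked(c), marked(d), marked(e), near(b), near(c), near(e)}

push(b,e); push(d,e); push(c,e); free(c)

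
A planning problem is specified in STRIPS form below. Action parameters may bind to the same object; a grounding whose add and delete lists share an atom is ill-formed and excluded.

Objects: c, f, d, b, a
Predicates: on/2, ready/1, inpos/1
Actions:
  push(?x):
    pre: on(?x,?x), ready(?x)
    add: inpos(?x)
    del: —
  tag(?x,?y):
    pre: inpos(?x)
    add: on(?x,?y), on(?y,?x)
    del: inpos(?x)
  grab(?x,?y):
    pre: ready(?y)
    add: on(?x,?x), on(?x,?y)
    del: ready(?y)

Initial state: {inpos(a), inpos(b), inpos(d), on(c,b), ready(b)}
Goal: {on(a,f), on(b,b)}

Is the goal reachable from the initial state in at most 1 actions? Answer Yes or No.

1. tag(b,b)  →  {inpos(a), inpos(d), on(b,b), on(c,b), ready(b)}
2. tag(a,f)  →  {inpos(d), on(a,f), on(b,b), on(c,b), on(f,a), ready(b)}
optimal plan length = 2; 2 > 1

No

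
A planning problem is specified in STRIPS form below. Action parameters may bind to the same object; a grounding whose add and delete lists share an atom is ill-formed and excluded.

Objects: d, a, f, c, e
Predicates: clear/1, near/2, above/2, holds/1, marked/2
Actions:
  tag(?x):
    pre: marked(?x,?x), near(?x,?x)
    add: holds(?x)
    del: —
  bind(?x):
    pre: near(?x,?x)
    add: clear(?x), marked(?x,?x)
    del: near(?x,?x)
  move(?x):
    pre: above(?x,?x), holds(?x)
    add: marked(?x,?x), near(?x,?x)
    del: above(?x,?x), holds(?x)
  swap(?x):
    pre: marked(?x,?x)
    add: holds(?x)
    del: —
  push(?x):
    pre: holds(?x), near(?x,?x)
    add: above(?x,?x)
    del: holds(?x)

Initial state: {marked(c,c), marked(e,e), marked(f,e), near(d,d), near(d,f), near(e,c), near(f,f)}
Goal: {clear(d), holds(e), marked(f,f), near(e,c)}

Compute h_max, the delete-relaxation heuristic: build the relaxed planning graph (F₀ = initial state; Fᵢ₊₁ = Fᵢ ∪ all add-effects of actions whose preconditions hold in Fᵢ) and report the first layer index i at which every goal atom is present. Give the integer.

1

F0 = init (7 atoms)
F1 = F0 ∪ {clear(d), clear(f), holds(c), holds(e), marked(d,d), marked(f,f)}  (13 atoms)
goal ⊆ F1  ⇒  h_max = 1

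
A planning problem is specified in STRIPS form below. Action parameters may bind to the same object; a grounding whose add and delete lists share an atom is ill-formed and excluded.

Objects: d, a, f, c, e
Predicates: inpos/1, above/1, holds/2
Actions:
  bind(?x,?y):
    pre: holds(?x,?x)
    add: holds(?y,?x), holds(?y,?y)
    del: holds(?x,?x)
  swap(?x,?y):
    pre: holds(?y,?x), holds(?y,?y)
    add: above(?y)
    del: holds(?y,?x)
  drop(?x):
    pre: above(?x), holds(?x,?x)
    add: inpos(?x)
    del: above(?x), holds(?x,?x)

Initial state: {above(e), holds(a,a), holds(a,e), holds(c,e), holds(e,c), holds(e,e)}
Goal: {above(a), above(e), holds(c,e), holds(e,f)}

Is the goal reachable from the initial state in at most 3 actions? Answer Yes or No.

Yes

1. bind(e,f)  →  {above(e), holds(a,a), holds(a,e), holds(c,e), holds(e,c), holds(f,e), holds(f,f)}
2. bind(f,e)  →  {above(e), holds(a,a), holds(a,e), holds(c,e), holds(e,c), holds(e,e), holds(e,f), holds(f,e)}
3. swap(a,a)  →  {above(a), above(e), holds(a,e), holds(c,e), holds(e,c), holds(e,e), holds(e,f), holds(f,e)}
optimal plan length = 3; 3 ≤ 3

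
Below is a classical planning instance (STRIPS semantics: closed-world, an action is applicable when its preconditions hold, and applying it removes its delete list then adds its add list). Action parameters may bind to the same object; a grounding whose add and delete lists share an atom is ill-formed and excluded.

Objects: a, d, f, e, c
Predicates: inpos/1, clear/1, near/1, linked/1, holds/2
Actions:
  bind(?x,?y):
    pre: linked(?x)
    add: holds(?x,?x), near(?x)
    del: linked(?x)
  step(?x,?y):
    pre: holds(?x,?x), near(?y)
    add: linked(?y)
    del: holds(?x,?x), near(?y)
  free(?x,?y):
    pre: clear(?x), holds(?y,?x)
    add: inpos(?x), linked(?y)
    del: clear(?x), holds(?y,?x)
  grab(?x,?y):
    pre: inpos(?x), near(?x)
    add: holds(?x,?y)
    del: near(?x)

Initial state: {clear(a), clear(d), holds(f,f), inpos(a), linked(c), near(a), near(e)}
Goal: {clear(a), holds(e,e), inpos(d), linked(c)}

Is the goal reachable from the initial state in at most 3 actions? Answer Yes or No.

No

1. step(f,e)  →  {clear(a), clear(d), inpos(a), linked(c), linked(e), near(a)}
2. bind(e,a)  →  {clear(a), clear(d), holds(e,e), inpos(a), linked(c), near(a), near(e)}
3. grab(a,d)  →  {clear(a), clear(d), holds(a,d), holds(e,e), inpos(a), linked(c), near(e)}
4. free(d,a)  →  {clear(a), holds(e,e), inpos(a), inpos(d), linked(a), linked(c), near(e)}
optimal plan length = 4; 4 > 3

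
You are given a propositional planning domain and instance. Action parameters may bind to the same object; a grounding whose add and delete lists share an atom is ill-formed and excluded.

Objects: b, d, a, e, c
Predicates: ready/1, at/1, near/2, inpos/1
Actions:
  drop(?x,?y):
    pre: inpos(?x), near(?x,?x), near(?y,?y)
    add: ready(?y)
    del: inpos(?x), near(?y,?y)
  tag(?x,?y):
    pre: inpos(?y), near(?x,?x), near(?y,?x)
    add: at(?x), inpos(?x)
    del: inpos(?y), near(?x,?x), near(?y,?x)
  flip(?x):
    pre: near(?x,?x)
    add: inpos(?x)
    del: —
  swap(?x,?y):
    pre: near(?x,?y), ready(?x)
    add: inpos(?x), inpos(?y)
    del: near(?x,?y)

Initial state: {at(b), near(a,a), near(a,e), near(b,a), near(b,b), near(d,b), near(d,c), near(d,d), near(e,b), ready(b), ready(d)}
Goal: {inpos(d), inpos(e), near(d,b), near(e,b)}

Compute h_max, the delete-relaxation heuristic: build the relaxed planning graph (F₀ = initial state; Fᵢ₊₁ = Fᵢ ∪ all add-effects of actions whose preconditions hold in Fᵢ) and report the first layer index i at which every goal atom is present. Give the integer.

3

F0 = init (11 atoms)
F1 = F0 ∪ {inpos(a), inpos(b), inpos(c), inpos(d)}  (15 atoms)
F2 = F1 ∪ {at(a), ready(a)}  (17 atoms)
F3 = F2 ∪ {inpos(e)}  (18 atoms)
goal ⊆ F3  ⇒  h_max = 3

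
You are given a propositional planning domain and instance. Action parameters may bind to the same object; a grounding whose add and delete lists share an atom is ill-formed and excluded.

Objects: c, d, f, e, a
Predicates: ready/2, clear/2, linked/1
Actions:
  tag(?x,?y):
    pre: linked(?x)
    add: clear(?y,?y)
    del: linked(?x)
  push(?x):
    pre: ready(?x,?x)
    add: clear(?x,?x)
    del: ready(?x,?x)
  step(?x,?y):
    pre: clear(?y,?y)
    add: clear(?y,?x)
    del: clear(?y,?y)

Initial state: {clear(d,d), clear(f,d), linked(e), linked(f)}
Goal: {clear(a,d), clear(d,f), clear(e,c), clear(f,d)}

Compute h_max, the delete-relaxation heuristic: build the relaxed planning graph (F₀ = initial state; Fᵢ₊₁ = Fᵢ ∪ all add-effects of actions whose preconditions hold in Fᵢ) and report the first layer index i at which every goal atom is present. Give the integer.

2

F0 = init (4 atoms)
F1 = F0 ∪ {clear(a,a), clear(c,c), clear(d,a), clear(d,c), clear(d,e), clear(d,f), clear(e,e), clear(f,f)}  (12 atoms)
F2 = F1 ∪ {clear(a,c), clear(a,d), clear(a,e), clear(a,f), clear(c,a), clear(c,d), clear(c,e), clear(c,f), clear(e,a), clear(e,c), clear(e,d), clear(e,f), clear(f,a), clear(f,c), clear(f,e)}  (27 atoms)
goal ⊆ F2  ⇒  h_max = 2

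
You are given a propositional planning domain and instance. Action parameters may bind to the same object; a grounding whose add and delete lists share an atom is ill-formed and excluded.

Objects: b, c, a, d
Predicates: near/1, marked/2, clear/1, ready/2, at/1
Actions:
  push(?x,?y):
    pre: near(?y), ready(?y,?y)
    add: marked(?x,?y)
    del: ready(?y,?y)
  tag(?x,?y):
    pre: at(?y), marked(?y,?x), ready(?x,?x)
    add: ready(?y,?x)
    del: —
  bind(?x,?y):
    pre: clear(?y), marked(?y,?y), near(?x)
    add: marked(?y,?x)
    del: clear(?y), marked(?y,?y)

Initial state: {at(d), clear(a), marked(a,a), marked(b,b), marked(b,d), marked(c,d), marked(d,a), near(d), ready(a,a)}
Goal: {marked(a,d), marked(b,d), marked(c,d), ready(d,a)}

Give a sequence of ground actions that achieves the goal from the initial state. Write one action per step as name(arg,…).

tag(a,d); bind(d,a)

1. tag(a,d)  →  {at(d), clear(a), marked(a,a), marked(b,b), marked(b,d), marked(c,d), marked(d,a), near(d), ready(a,a), ready(d,a)}
2. bind(d,a)  →  {at(d), marked(a,d), marked(b,b), marked(b,d), marked(c,d), marked(d,a), near(d), ready(a,a), ready(d,a)}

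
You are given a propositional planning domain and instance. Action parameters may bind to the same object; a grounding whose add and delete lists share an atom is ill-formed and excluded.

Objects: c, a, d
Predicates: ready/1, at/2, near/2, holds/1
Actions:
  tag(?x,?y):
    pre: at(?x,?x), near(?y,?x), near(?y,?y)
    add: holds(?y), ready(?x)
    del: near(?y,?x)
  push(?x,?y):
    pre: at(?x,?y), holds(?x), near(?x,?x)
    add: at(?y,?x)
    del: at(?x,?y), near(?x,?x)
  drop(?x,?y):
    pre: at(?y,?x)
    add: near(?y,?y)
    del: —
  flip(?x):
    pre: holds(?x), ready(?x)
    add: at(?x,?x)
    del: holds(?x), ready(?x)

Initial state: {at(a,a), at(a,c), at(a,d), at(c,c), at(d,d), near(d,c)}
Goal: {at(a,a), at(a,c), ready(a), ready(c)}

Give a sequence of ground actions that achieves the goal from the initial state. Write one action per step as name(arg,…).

1. drop(c,c)  →  {at(a,a), at(a,c), at(a,d), at(c,c), at(d,d), near(c,c), near(d,c)}
2. tag(c,c)  →  {at(a,a), at(a,c), at(a,d), at(c,c), at(d,d), holds(c), near(d,c), ready(c)}
3. drop(c,a)  →  {at(a,a), at(a,c), at(a,d), at(c,c), at(d,d), holds(c), near(a,a), near(d,c), ready(c)}
4. tag(a,a)  →  {at(a,a), at(a,c), at(a,d), at(c,c), at(d,d), holds(a), holds(c), near(d,c), ready(a), ready(c)}

drop(c,c); tag(c,c); drop(c,a); tag(a,a)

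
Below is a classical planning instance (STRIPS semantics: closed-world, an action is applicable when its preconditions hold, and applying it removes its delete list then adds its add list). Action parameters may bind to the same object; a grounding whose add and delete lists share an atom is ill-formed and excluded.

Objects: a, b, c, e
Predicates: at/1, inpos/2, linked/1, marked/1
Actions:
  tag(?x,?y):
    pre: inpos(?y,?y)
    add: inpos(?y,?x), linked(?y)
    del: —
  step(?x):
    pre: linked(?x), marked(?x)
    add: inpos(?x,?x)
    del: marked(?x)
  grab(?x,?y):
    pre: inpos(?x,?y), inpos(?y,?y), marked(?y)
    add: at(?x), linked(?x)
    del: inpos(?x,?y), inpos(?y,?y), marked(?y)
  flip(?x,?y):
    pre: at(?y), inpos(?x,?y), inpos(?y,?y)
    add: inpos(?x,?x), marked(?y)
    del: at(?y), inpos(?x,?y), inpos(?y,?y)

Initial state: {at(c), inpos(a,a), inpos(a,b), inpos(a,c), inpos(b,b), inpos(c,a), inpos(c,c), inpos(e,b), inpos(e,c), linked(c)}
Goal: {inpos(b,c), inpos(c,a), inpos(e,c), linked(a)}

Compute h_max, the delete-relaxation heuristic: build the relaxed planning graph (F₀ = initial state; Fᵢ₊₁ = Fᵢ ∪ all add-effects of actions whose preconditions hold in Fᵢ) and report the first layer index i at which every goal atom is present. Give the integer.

1

F0 = init (10 atoms)
F1 = F0 ∪ {inpos(a,e), inpos(b,a), inpos(b,c), inpos(b,e), inpos(c,b), inpos(c,e), inpos(e,e), linked(a), linked(b), marked(c)}  (20 atoms)
goal ⊆ F1  ⇒  h_max = 1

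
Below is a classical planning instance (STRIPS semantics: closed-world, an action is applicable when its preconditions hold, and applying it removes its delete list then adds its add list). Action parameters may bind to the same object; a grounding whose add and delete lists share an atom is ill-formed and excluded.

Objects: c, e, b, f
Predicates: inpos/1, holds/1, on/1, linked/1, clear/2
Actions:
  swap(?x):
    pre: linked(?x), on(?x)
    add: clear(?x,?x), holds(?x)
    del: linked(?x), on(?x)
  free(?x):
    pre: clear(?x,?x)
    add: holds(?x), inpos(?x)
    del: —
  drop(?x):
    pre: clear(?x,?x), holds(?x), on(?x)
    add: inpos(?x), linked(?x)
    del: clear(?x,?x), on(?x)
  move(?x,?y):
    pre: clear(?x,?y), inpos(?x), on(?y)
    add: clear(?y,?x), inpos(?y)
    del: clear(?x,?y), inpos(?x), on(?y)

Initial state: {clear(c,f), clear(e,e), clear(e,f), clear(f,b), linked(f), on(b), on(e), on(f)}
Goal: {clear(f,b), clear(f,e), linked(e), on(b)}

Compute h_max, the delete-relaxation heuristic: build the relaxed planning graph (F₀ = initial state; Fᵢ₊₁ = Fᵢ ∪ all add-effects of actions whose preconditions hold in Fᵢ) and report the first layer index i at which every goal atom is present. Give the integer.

2

F0 = init (8 atoms)
F1 = F0 ∪ {clear(f,f), holds(e), holds(f), inpos(e)}  (12 atoms)
F2 = F1 ∪ {clear(f,e), inpos(f), linked(e)}  (15 atoms)
goal ⊆ F2  ⇒  h_max = 2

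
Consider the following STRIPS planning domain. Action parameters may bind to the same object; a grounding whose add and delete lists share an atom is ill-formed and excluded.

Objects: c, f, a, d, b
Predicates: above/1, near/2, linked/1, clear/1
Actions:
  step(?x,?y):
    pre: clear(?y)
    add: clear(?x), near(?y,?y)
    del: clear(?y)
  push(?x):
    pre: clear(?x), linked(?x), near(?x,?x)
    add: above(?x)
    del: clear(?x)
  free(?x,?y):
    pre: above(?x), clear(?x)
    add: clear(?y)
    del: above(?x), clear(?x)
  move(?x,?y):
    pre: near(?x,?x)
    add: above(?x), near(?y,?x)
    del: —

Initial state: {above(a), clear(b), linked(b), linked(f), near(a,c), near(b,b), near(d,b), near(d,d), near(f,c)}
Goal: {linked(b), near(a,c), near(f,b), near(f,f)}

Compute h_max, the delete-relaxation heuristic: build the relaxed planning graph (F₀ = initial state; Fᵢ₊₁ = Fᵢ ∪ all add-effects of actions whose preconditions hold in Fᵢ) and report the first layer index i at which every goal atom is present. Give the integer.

F0 = init (9 atoms)
F1 = F0 ∪ {above(b), above(d), clear(a), clear(c), clear(d), clear(f), near(a,b), near(a,d), near(b,d), near(c,b), near(c,d), near(f,b), near(f,d)}  (22 atoms)
F2 = F1 ∪ {near(a,a), near(c,c), near(f,f)}  (25 atoms)
goal ⊆ F2  ⇒  h_max = 2

2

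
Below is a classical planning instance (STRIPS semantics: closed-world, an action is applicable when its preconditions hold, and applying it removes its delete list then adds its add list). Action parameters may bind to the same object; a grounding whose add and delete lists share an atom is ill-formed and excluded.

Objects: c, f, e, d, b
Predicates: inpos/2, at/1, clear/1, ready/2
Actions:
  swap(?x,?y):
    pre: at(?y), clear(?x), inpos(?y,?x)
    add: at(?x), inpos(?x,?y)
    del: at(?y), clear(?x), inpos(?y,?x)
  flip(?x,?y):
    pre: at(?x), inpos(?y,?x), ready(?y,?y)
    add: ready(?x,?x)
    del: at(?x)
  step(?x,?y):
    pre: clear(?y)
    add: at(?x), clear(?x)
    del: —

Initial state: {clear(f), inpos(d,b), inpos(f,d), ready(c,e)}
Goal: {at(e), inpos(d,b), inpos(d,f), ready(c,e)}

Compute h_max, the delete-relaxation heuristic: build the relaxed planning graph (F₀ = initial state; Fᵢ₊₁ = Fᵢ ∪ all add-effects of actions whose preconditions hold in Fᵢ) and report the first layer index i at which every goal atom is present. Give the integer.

F0 = init (4 atoms)
F1 = F0 ∪ {at(b), at(c), at(d), at(e), at(f), clear(b), clear(c), clear(d), clear(e)}  (13 atoms)
F2 = F1 ∪ {inpos(b,d), inpos(d,f)}  (15 atoms)
goal ⊆ F2  ⇒  h_max = 2

2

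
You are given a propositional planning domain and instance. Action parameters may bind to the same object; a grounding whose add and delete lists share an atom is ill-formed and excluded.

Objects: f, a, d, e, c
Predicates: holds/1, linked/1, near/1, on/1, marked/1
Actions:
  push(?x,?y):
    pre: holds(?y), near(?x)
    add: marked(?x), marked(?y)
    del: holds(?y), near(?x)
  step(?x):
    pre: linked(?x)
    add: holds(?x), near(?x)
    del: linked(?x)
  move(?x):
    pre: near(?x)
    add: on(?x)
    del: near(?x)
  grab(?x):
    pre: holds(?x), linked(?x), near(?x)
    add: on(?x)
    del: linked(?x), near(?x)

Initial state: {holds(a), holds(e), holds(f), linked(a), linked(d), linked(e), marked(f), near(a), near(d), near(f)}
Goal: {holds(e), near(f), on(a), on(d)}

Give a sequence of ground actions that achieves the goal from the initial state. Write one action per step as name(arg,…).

move(a); move(d)

1. move(a)  →  {holds(a), holds(e), holds(f), linked(a), linked(d), linked(e), marked(f), near(d), near(f), on(a)}
2. move(d)  →  {holds(a), holds(e), holds(f), linked(a), linked(d), linked(e), marked(f), near(f), on(a), on(d)}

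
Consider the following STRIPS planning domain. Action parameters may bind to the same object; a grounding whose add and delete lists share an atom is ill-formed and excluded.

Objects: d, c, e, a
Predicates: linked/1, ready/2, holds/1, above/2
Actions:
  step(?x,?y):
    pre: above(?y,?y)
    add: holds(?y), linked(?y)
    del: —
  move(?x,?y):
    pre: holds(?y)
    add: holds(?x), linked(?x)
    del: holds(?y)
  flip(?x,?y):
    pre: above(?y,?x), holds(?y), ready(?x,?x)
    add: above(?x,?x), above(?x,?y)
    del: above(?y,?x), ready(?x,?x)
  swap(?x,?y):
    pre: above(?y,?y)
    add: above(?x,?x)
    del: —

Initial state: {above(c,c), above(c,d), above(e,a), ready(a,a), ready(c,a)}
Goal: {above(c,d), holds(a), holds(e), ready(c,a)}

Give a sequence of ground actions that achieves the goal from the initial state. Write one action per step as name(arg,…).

step(d,c); move(e,c); step(d,c); move(a,c)

1. step(d,c)  →  {above(c,c), above(c,d), above(e,a), holds(c), linked(c), ready(a,a), ready(c,a)}
2. move(e,c)  →  {above(c,c), above(c,d), above(e,a), holds(e), linked(c), linked(e), ready(a,a), ready(c,a)}
3. step(d,c)  →  {above(c,c), above(c,d), above(e,a), holds(c), holds(e), linked(c), linked(e), ready(a,a), ready(c,a)}
4. move(a,c)  →  {above(c,c), above(c,d), above(e,a), holds(a), holds(e), linked(a), linked(c), linked(e), ready(a,a), ready(c,a)}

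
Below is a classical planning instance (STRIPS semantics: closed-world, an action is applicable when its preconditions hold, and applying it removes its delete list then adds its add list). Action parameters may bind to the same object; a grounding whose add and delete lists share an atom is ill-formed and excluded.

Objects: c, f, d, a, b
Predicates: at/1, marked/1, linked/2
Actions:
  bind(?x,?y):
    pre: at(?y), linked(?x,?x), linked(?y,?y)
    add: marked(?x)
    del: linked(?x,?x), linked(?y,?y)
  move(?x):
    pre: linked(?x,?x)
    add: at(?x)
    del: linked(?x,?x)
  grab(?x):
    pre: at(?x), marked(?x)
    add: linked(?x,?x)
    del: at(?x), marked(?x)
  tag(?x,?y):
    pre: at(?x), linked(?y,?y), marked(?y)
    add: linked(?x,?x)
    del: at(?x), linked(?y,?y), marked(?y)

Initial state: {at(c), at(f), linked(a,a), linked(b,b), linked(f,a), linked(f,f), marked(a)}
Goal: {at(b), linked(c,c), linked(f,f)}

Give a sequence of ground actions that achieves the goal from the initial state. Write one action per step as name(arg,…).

1. move(b)  →  {at(b), at(c), at(f), linked(a,a), linked(f,a), linked(f,f), marked(a)}
2. tag(c,a)  →  {at(b), at(f), linked(c,c), linked(f,a), linked(f,f)}

move(b); tag(c,a)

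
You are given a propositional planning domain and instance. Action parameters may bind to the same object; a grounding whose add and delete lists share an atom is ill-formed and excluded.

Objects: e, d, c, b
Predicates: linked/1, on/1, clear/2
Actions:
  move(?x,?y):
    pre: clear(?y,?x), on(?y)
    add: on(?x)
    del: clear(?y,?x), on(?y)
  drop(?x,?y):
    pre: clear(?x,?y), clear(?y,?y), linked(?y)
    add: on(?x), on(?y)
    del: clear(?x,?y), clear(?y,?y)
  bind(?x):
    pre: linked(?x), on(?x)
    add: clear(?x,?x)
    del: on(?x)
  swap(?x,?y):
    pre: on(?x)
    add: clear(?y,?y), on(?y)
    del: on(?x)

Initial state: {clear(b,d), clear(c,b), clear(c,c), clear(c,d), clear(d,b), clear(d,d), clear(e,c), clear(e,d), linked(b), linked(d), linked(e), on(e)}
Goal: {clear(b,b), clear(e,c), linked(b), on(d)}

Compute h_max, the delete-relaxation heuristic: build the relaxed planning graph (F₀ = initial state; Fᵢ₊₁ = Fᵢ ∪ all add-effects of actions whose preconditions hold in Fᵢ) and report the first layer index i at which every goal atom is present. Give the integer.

F0 = init (12 atoms)
F1 = F0 ∪ {clear(b,b), clear(e,e), on(b), on(c), on(d)}  (17 atoms)
goal ⊆ F1  ⇒  h_max = 1

1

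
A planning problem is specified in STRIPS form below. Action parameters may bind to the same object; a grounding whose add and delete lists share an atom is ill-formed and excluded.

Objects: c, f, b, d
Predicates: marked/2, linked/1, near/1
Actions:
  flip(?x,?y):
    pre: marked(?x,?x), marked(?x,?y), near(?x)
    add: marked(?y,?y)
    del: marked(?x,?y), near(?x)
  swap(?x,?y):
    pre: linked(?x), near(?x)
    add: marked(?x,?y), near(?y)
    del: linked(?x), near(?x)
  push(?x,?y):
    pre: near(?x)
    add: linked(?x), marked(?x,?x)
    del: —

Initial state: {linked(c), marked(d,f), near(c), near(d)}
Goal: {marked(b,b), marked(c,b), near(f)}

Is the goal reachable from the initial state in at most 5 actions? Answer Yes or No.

1. swap(c,b)  →  {marked(c,b), marked(d,f), near(b), near(d)}
2. push(b,c)  →  {linked(b), marked(b,b), marked(c,b), marked(d,f), near(b), near(d)}
3. swap(b,f)  →  {marked(b,b), marked(b,f), marked(c,b), marked(d,f), near(d), near(f)}
optimal plan length = 3; 3 ≤ 5

Yes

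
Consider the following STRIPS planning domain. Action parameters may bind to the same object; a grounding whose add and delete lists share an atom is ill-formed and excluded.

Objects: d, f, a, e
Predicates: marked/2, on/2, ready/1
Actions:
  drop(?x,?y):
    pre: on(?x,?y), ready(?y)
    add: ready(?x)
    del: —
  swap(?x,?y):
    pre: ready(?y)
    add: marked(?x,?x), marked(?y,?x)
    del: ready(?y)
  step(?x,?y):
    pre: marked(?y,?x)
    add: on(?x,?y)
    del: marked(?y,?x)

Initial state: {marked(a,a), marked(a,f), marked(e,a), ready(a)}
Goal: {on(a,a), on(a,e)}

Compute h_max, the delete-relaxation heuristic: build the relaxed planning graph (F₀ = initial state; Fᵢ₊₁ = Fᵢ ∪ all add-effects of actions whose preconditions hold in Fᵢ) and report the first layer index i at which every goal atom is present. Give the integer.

F0 = init (4 atoms)
F1 = F0 ∪ {marked(a,d), marked(a,e), marked(d,d), marked(e,e), marked(f,f), on(a,a), on(a,e), on(f,a)}  (12 atoms)
goal ⊆ F1  ⇒  h_max = 1

1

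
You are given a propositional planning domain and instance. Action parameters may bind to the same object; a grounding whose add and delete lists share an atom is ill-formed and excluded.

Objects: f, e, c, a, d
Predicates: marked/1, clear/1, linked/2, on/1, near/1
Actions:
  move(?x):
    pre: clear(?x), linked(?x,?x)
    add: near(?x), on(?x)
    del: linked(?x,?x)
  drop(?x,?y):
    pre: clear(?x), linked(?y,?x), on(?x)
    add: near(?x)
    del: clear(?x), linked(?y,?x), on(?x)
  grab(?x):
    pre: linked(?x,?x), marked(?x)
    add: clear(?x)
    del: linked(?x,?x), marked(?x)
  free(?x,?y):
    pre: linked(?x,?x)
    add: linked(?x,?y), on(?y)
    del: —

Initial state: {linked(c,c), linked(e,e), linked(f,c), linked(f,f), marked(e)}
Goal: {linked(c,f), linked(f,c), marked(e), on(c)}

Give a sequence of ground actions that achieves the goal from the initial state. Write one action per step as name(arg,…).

1. free(f,c)  →  {linked(c,c), linked(e,e), linked(f,c), linked(f,f), marked(e), on(c)}
2. free(c,f)  →  {linked(c,c), linked(c,f), linked(e,e), linked(f,c), linked(f,f), marked(e), on(c), on(f)}

free(f,c); free(c,f)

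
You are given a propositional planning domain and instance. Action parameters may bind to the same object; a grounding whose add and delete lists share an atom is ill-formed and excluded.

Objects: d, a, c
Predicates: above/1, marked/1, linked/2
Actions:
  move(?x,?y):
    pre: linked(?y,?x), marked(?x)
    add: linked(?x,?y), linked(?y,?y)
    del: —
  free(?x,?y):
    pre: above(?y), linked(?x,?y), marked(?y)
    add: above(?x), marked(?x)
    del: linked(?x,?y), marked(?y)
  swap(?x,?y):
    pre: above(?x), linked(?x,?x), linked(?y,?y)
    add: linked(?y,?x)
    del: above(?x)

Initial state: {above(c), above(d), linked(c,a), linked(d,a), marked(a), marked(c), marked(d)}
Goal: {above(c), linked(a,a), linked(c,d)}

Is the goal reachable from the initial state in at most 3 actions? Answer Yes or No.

1. move(a,d)  →  {above(c), above(d), linked(a,d), linked(c,a), linked(d,a), linked(d,d), marked(a), marked(c), marked(d)}
2. move(d,a)  →  {above(c), above(d), linked(a,a), linked(a,d), linked(c,a), linked(d,a), linked(d,d), marked(a), marked(c), marked(d)}
3. move(a,c)  →  {above(c), above(d), linked(a,a), linked(a,c), linked(a,d), linked(c,a), linked(c,c), linked(d,a), linked(d,d), marked(a), marked(c), marked(d)}
4. swap(d,c)  →  {above(c), linked(a,a), linked(a,c), linked(a,d), linked(c,a), linked(c,c), linked(c,d), linked(d,a), linked(d,d), marked(a), marked(c), marked(d)}
optimal plan length = 4; 4 > 3

No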